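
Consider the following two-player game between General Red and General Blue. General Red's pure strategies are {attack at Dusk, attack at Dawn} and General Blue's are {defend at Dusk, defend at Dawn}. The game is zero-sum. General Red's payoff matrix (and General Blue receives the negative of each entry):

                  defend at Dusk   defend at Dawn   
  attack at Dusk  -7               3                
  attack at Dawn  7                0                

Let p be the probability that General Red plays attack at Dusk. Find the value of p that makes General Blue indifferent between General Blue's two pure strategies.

p = 7/17

In a mixed equilibrium General Blue is indifferent between defend at Dusk and defend at Dawn; this condition fixes p.
  General Blue's payoff to defend at Dusk: p·7 + (1−p)·(-7) = 14p - 7
  General Blue's payoff to defend at Dawn: p·(-3) + (1−p)·0 = -3p
  14p - 7 = -3p  ⇒  17p = 7  ⇒  p = 7/17.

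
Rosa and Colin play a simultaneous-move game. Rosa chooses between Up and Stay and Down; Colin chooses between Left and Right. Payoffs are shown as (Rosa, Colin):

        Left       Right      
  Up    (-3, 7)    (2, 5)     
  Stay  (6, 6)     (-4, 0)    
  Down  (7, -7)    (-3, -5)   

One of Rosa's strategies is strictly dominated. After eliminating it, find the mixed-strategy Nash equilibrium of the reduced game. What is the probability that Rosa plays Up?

p = 1/2

Rosa's strategy Stay is strictly dominated by Down: 7 > 6 and -3 > -4. Eliminate Stay.
Colin's indifference between Left and Right determines Rosa's mixing probability p:
  Colin's payoff to Left: p·7 + (1−p)·(-7) = 14p - 7
  Colin's payoff to Right: p·5 + (1−p)·(-5) = 10p - 5
  14p - 7 = 10p - 5  ⇒  4p = 2  ⇒  p = 1/2.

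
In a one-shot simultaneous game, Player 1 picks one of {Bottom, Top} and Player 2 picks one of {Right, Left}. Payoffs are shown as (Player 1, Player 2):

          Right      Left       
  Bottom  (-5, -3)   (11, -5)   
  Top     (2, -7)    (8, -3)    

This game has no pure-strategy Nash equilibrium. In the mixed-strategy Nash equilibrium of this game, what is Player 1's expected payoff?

31/5

In a mixed equilibrium Player 1 is indifferent between Bottom and Top; this condition fixes q.
  Player 1's payoff to Bottom: q·(-5) + (1−q)·11 = -16q + 11
  Player 1's payoff to Top: q·2 + (1−q)·8 = -6q + 8
  -16q + 11 = -6q + 8  ⇒  -10q = -3  ⇒  q = 3/10.
At equilibrium Player 1 is indifferent across rows, so Player 1's payoff equals the payoff from Bottom: (3/10)·(-5) + (7/10)·11 = 31/5.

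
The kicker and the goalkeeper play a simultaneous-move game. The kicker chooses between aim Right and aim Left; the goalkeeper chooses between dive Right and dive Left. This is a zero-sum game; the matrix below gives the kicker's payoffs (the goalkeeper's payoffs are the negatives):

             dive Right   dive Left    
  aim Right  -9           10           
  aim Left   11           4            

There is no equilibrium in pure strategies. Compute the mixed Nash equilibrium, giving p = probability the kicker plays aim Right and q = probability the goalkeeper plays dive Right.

p = 7/26, q = 3/13

For the goalkeeper to be willing to mix, the goalkeeper must be indifferent between dive Right and dive Left, which pins down the kicker's mix.
  the goalkeeper's payoff to dive Right: p·9 + (1−p)·(-11) = 20p - 11
  the goalkeeper's payoff to dive Left: p·(-10) + (1−p)·(-4) = -6p - 4
  20p - 11 = -6p - 4  ⇒  26p = 7  ⇒  p = 7/26.
For the kicker to be willing to mix, the kicker must be indifferent between aim Right and aim Left, which pins down the goalkeeper's mix.
  the kicker's payoff from aim Right: q·(-9) + (1−q)·10 = -19q + 10
  the kicker's payoff from aim Left: q·11 + (1−q)·4 = 7q + 4
  -19q + 10 = 7q + 4  ⇒  -26q = -6  ⇒  q = 3/13.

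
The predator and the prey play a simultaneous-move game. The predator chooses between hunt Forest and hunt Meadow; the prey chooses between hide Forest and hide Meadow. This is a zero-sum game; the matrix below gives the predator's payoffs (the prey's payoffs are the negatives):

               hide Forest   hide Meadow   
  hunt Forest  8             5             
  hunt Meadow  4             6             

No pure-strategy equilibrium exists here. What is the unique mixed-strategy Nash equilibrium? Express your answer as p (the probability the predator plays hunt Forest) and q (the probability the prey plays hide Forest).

p = 2/5, q = 1/5

The predator's mix must leave the prey indifferent between hide Forest and hide Meadow.
  the prey's expected payoff from hide Forest: p·(-8) + (1−p)·(-4) = -4p - 4
  the prey's expected payoff from hide Meadow: p·(-5) + (1−p)·(-6) = p - 6
  -4p - 4 = p - 6  ⇒  -5p = -2  ⇒  p = 2/5.
The prey's mix must leave the predator indifferent between hunt Forest and hunt Meadow.
  the predator's payoff to hunt Forest: q·8 + (1−q)·5 = 3q + 5
  the predator's payoff to hunt Meadow: q·4 + (1−q)·6 = -2q + 6
  3q + 5 = -2q + 6  ⇒  5q = 1  ⇒  q = 1/5.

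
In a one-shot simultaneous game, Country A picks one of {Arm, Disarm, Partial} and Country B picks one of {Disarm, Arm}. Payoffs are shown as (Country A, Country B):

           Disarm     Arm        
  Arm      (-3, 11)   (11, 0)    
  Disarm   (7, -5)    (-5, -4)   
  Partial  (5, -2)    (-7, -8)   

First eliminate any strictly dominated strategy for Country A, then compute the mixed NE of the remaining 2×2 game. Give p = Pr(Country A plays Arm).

Country A's strategy Partial is strictly dominated by Disarm: 7 > 5 and -5 > -7. Eliminate Partial.
Country A's mix must leave Country B indifferent between Disarm and Arm.
  Country B's expected payoff from Disarm: p·11 + (1−p)·(-5) = 16p - 5
  Country B's expected payoff from Arm: p·0 + (1−p)·(-4) = 4p - 4
  16p - 5 = 4p - 4  ⇒  12p = 1  ⇒  p = 1/12.

p = 1/12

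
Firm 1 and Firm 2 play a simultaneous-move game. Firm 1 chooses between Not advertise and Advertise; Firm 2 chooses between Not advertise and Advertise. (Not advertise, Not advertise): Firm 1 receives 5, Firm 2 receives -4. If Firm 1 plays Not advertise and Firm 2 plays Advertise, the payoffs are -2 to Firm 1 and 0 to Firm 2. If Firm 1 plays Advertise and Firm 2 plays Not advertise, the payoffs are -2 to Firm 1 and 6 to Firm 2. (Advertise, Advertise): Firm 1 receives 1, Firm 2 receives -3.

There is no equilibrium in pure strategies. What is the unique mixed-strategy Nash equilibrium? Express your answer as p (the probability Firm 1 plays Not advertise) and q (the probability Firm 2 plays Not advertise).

Set Firm 2's expected payoff from Not advertise equal to that from Advertise:
  Firm 2's payoff to Not advertise: p·(-4) + (1−p)·6 = -10p + 6
  Firm 2's payoff to Advertise: p·0 + (1−p)·(-3) = 3p - 3
  -10p + 6 = 3p - 3  ⇒  -13p = -9  ⇒  p = 9/13.
Firm 2's mix must leave Firm 1 indifferent between Not advertise and Advertise.
  Firm 1's payoff from Not advertise: q·5 + (1−q)·(-2) = 7q - 2
  Firm 1's payoff from Advertise: q·(-2) + (1−q)·1 = -3q + 1
  7q - 2 = -3q + 1  ⇒  10q = 3  ⇒  q = 3/10.

p = 9/13, q = 3/10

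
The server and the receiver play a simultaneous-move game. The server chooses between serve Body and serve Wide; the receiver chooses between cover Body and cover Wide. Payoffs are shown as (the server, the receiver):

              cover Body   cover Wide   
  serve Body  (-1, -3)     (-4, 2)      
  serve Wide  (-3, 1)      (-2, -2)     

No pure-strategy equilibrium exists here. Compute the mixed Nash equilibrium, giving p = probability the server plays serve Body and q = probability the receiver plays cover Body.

In a mixed equilibrium the receiver is indifferent between cover Body and cover Wide; this condition fixes p.
  the receiver's expected payoff from cover Body: p·(-3) + (1−p)·1 = -4p + 1
  the receiver's expected payoff from cover Wide: p·2 + (1−p)·(-2) = 4p - 2
  -4p + 1 = 4p - 2  ⇒  -8p = -3  ⇒  p = 3/8.
In a mixed equilibrium the server is indifferent between serve Body and serve Wide; this condition fixes q.
  the server's payoff from serve Body: q·(-1) + (1−q)·(-4) = 3q - 4
  the server's payoff from serve Wide: q·(-3) + (1−q)·(-2) = -q - 2
  3q - 4 = -q - 2  ⇒  4q = 2  ⇒  q = 1/2.

p = 3/8, q = 1/2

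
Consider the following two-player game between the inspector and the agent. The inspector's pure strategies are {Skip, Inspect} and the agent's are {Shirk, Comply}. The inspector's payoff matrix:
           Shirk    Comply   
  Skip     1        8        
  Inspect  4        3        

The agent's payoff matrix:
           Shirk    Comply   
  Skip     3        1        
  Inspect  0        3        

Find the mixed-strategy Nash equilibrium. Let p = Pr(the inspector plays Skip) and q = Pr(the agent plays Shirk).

p = 3/5, q = 5/8

In a mixed equilibrium the agent is indifferent between Shirk and Comply; this condition fixes p.
  the agent's payoff to Shirk: p·3 + (1−p)·0 = 3p
  the agent's payoff to Comply: p·1 + (1−p)·3 = -2p + 3
  3p = -2p + 3  ⇒  5p = 3  ⇒  p = 3/5.
For the inspector to be willing to mix, the inspector must be indifferent between Skip and Inspect, which pins down the agent's mix.
  the inspector's expected payoff from Skip: q·1 + (1−q)·8 = -7q + 8
  the inspector's expected payoff from Inspect: q·4 + (1−q)·3 = q + 3
  -7q + 8 = q + 3  ⇒  -8q = -5  ⇒  q = 5/8.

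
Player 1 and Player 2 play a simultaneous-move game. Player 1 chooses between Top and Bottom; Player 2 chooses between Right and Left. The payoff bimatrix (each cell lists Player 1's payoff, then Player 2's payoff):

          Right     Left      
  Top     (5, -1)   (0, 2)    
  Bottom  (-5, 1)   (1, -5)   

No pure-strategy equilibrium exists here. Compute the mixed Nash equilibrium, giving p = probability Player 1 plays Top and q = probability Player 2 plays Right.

For Player 2 to be willing to mix, Player 2 must be indifferent between Right and Left, which pins down Player 1's mix.
  Player 2's payoff from Right: p·(-1) + (1−p)·1 = -2p + 1
  Player 2's payoff from Left: p·2 + (1−p)·(-5) = 7p - 5
  -2p + 1 = 7p - 5  ⇒  -9p = -6  ⇒  p = 2/3.
For Player 1 to be willing to mix, Player 1 must be indifferent between Top and Bottom, which pins down Player 2's mix.
  Player 1's payoff from Top: q·5 + (1−q)·0 = 5q
  Player 1's payoff from Bottom: q·(-5) + (1−q)·1 = -6q + 1
  5q = -6q + 1  ⇒  11q = 1  ⇒  q = 1/11.

p = 2/3, q = 1/11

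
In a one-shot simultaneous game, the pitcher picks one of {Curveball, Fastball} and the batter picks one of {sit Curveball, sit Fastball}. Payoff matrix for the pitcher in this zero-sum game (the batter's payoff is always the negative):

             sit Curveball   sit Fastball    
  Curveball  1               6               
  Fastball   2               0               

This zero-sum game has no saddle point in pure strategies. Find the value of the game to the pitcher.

v = 12/7

The pitcher's indifference between Curveball and Fastball determines the batter's mixing probability q:
  the pitcher's payoff from Curveball: q·1 + (1−q)·6 = -5q + 6
  the pitcher's payoff from Fastball: q·2 + (1−q)·0 = 2q
  -5q + 6 = 2q  ⇒  -7q = -6  ⇒  q = 6/7.
The value is the pitcher's expected payoff against this mix (using Curveball): (6/7)·1 + (1/7)·6 = 12/7.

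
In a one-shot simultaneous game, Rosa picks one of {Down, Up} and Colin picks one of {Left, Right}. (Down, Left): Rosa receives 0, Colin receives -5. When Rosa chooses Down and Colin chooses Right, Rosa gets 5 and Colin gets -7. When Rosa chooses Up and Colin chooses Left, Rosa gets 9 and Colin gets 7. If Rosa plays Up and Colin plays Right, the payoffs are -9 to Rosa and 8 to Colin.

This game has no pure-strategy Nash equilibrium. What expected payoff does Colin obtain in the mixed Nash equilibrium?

In a mixed equilibrium Colin is indifferent between Left and Right; this condition fixes p.
  Colin's payoff from Left: p·(-5) + (1−p)·7 = -12p + 7
  Colin's payoff from Right: p·(-7) + (1−p)·8 = -15p + 8
  -12p + 7 = -15p + 8  ⇒  3p = 1  ⇒  p = 1/3.
At equilibrium Colin is indifferent across columns, so Colin's payoff equals the payoff from Left: (1/3)·(-5) + (2/3)·7 = 3.

3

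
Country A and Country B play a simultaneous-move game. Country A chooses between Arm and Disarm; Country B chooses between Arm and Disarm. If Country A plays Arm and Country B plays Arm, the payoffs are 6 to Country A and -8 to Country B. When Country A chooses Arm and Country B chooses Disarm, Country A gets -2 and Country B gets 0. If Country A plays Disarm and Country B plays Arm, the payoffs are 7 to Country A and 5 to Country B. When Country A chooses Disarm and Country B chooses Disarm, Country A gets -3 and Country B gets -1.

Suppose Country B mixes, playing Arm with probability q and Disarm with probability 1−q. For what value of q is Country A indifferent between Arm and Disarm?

q = 1/2

Set Country A's expected payoff from Arm equal to that from Disarm:
  Country A's expected payoff from Arm: q·6 + (1−q)·(-2) = 8q - 2
  Country A's expected payoff from Disarm: q·7 + (1−q)·(-3) = 10q - 3
  8q - 2 = 10q - 3  ⇒  -2q = -1  ⇒  q = 1/2.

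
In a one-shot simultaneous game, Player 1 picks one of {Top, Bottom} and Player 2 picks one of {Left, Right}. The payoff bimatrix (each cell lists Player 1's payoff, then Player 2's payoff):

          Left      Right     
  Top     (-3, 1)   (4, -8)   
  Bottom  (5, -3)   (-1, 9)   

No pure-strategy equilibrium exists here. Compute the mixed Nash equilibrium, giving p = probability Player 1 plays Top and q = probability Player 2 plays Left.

p = 4/7, q = 5/13

For Player 2 to be willing to mix, Player 2 must be indifferent between Left and Right, which pins down Player 1's mix.
  Player 2's payoff to Left: p·1 + (1−p)·(-3) = 4p - 3
  Player 2's payoff to Right: p·(-8) + (1−p)·9 = -17p + 9
  4p - 3 = -17p + 9  ⇒  21p = 12  ⇒  p = 4/7.
In a mixed equilibrium Player 1 is indifferent between Top and Bottom; this condition fixes q.
  Player 1's payoff to Top: q·(-3) + (1−q)·4 = -7q + 4
  Player 1's payoff to Bottom: q·5 + (1−q)·(-1) = 6q - 1
  -7q + 4 = 6q - 1  ⇒  -13q = -5  ⇒  q = 5/13.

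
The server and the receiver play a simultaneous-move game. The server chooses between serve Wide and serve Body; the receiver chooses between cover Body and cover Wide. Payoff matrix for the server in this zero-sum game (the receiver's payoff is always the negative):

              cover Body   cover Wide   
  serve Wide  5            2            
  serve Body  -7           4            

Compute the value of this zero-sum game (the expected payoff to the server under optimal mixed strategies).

v = 17/7

The server's indifference between serve Wide and serve Body determines the receiver's mixing probability q:
  the server's payoff to serve Wide: q·5 + (1−q)·2 = 3q + 2
  the server's payoff to serve Body: q·(-7) + (1−q)·4 = -11q + 4
  3q + 2 = -11q + 4  ⇒  14q = 2  ⇒  q = 1/7.
The value is the server's expected payoff against this mix (using serve Wide): (1/7)·5 + (6/7)·2 = 17/7.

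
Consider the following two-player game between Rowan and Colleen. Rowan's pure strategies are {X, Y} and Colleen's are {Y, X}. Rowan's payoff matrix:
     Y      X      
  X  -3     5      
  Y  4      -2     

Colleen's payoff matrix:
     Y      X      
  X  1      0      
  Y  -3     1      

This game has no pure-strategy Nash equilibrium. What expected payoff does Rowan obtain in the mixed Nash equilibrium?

1

Set Rowan's expected payoff from X equal to that from Y:
  Rowan's payoff to X: q·(-3) + (1−q)·5 = -8q + 5
  Rowan's payoff to Y: q·4 + (1−q)·(-2) = 6q - 2
  -8q + 5 = 6q - 2  ⇒  -14q = -7  ⇒  q = 1/2.
At equilibrium Rowan is indifferent across rows, so Rowan's payoff equals the payoff from X: (1/2)·(-3) + (1/2)·5 = 1.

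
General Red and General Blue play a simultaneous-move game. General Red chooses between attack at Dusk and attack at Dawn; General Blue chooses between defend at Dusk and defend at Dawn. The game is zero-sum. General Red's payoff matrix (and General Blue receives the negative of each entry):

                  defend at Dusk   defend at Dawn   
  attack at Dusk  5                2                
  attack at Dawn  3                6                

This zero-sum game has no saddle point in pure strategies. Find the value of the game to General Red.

General Red's indifference between attack at Dusk and attack at Dawn determines General Blue's mixing probability q:
  General Red's payoff to attack at Dusk: q·5 + (1−q)·2 = 3q + 2
  General Red's payoff to attack at Dawn: q·3 + (1−q)·6 = -3q + 6
  3q + 2 = -3q + 6  ⇒  6q = 4  ⇒  q = 2/3.
The value is General Red's expected payoff against this mix (using attack at Dusk): (2/3)·5 + (1/3)·2 = 4.

v = 4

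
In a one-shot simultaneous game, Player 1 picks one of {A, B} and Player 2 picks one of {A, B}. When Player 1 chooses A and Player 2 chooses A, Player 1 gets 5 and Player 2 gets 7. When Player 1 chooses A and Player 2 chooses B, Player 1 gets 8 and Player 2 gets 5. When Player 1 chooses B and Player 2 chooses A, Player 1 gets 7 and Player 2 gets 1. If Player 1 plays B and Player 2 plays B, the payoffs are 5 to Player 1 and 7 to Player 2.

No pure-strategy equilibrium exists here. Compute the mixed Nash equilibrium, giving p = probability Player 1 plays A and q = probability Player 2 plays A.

p = 3/4, q = 3/5

Player 2's indifference between A and B determines Player 1's mixing probability p:
  Player 2's payoff to A: p·7 + (1−p)·1 = 6p + 1
  Player 2's payoff to B: p·5 + (1−p)·7 = -2p + 7
  6p + 1 = -2p + 7  ⇒  8p = 6  ⇒  p = 3/4.
For Player 1 to be willing to mix, Player 1 must be indifferent between A and B, which pins down Player 2's mix.
  Player 1's expected payoff from A: q·5 + (1−q)·8 = -3q + 8
  Player 1's expected payoff from B: q·7 + (1−q)·5 = 2q + 5
  -3q + 8 = 2q + 5  ⇒  -5q = -3  ⇒  q = 3/5.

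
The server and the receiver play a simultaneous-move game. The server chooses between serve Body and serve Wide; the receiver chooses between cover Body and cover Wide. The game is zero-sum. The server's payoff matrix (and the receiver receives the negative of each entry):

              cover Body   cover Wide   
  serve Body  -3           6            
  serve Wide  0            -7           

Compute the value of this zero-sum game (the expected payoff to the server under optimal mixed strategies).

For the server to be willing to mix, the server must be indifferent between serve Body and serve Wide, which pins down the receiver's mix.
  the server's payoff from serve Body: q·(-3) + (1−q)·6 = -9q + 6
  the server's payoff from serve Wide: q·0 + (1−q)·(-7) = 7q - 7
  -9q + 6 = 7q - 7  ⇒  -16q = -13  ⇒  q = 13/16.
The value is the server's expected payoff against this mix (using serve Body): (13/16)·(-3) + (3/16)·6 = -21/16.

v = -21/16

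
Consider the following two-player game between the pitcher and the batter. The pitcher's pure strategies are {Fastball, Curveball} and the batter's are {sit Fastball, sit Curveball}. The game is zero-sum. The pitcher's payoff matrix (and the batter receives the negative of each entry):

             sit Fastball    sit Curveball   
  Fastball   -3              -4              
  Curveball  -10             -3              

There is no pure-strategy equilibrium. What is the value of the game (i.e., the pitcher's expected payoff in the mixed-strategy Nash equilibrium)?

In a mixed equilibrium the pitcher is indifferent between Fastball and Curveball; this condition fixes q.
  the pitcher's expected payoff from Fastball: q·(-3) + (1−q)·(-4) = q - 4
  the pitcher's expected payoff from Curveball: q·(-10) + (1−q)·(-3) = -7q - 3
  q - 4 = -7q - 3  ⇒  8q = 1  ⇒  q = 1/8.
The value is the pitcher's expected payoff against this mix (using Fastball): (1/8)·(-3) + (7/8)·(-4) = -31/8.

v = -31/8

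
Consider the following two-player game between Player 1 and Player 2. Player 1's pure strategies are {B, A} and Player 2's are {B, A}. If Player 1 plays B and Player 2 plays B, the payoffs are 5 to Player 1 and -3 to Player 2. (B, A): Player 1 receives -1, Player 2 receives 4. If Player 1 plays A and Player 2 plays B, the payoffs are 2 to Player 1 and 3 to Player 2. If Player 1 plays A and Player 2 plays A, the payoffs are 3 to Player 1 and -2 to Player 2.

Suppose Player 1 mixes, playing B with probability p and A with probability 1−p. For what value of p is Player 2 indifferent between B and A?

Player 1's mix must leave Player 2 indifferent between B and A.
  Player 2's payoff from B: p·(-3) + (1−p)·3 = -6p + 3
  Player 2's payoff from A: p·4 + (1−p)·(-2) = 6p - 2
  -6p + 3 = 6p - 2  ⇒  -12p = -5  ⇒  p = 5/12.

p = 5/12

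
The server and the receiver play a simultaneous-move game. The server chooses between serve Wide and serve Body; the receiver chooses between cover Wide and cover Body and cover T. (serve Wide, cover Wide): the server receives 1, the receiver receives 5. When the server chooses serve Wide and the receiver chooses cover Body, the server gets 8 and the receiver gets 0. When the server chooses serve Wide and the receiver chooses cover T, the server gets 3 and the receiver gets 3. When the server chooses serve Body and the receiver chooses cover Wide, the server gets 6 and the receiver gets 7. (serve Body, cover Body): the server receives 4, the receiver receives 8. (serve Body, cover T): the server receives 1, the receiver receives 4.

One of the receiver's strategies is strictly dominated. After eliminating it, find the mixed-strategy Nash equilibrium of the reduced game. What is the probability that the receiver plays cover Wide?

The receiver's strategy cover T is strictly dominated by cover Wide: 5 > 3 and 7 > 4. Eliminate cover T.
The receiver's mix must leave the server indifferent between serve Wide and serve Body.
  the server's payoff to serve Wide: q·1 + (1−q)·8 = -7q + 8
  the server's payoff to serve Body: q·6 + (1−q)·4 = 2q + 4
  -7q + 8 = 2q + 4  ⇒  -9q = -4  ⇒  q = 4/9.

q = 4/9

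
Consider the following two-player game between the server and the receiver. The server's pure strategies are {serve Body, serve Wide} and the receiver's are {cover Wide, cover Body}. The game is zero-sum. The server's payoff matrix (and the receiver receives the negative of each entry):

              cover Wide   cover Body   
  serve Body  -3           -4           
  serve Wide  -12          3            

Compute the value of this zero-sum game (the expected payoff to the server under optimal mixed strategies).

v = -57/16

Set the server's expected payoff from serve Body equal to that from serve Wide:
  the server's payoff to serve Body: q·(-3) + (1−q)·(-4) = q - 4
  the server's payoff to serve Wide: q·(-12) + (1−q)·3 = -15q + 3
  q - 4 = -15q + 3  ⇒  16q = 7  ⇒  q = 7/16.
The value is the server's expected payoff against this mix (using serve Body): (7/16)·(-3) + (9/16)·(-4) = -57/16.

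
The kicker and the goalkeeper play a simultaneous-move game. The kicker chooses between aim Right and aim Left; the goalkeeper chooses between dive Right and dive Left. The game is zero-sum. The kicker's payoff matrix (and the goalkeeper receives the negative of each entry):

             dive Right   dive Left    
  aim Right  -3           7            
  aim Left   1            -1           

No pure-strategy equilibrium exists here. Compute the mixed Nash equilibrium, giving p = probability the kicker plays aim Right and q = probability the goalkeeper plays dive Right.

In a mixed equilibrium the goalkeeper is indifferent between dive Right and dive Left; this condition fixes p.
  the goalkeeper's payoff from dive Right: p·3 + (1−p)·(-1) = 4p - 1
  the goalkeeper's payoff from dive Left: p·(-7) + (1−p)·1 = -8p + 1
  4p - 1 = -8p + 1  ⇒  12p = 2  ⇒  p = 1/6.
In a mixed equilibrium the kicker is indifferent between aim Right and aim Left; this condition fixes q.
  the kicker's expected payoff from aim Right: q·(-3) + (1−q)·7 = -10q + 7
  the kicker's expected payoff from aim Left: q·1 + (1−q)·(-1) = 2q - 1
  -10q + 7 = 2q - 1  ⇒  -12q = -8  ⇒  q = 2/3.

p = 1/6, q = 2/3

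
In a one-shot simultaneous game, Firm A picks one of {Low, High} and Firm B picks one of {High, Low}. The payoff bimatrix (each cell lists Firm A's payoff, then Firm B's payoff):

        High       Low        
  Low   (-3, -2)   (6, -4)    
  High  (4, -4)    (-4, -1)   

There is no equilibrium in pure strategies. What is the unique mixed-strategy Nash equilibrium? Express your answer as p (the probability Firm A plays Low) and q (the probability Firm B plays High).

In a mixed equilibrium Firm B is indifferent between High and Low; this condition fixes p.
  Firm B's payoff to High: p·(-2) + (1−p)·(-4) = 2p - 4
  Firm B's payoff to Low: p·(-4) + (1−p)·(-1) = -3p - 1
  2p - 4 = -3p - 1  ⇒  5p = 3  ⇒  p = 3/5.
In a mixed equilibrium Firm A is indifferent between Low and High; this condition fixes q.
  Firm A's payoff to Low: q·(-3) + (1−q)·6 = -9q + 6
  Firm A's payoff to High: q·4 + (1−q)·(-4) = 8q - 4
  -9q + 6 = 8q - 4  ⇒  -17q = -10  ⇒  q = 10/17.

p = 3/5, q = 10/17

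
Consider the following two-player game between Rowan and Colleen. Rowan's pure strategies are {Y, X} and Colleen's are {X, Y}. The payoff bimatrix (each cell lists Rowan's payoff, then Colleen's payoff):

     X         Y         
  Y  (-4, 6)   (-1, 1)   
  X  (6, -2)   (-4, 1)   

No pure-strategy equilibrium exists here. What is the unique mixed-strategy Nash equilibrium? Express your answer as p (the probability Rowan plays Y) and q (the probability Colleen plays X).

p = 3/8, q = 3/13

Rowan's mix must leave Colleen indifferent between X and Y.
  Colleen's payoff from X: p·6 + (1−p)·(-2) = 8p - 2
  Colleen's payoff from Y: p·1 + (1−p)·1 = 1
  8p - 2 = 1  ⇒  8p = 3  ⇒  p = 3/8.
For Rowan to be willing to mix, Rowan must be indifferent between Y and X, which pins down Colleen's mix.
  Rowan's expected payoff from Y: q·(-4) + (1−q)·(-1) = -3q - 1
  Rowan's expected payoff from X: q·6 + (1−q)·(-4) = 10q - 4
  -3q - 1 = 10q - 4  ⇒  -13q = -3  ⇒  q = 3/13.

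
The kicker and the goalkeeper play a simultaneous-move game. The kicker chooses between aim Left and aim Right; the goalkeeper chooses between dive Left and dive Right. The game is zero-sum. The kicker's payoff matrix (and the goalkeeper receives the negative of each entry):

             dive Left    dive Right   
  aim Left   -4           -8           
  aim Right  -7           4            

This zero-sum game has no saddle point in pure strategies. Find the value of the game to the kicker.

Set the kicker's expected payoff from aim Left equal to that from aim Right:
  the kicker's payoff from aim Left: q·(-4) + (1−q)·(-8) = 4q - 8
  the kicker's payoff from aim Right: q·(-7) + (1−q)·4 = -11q + 4
  4q - 8 = -11q + 4  ⇒  15q = 12  ⇒  q = 4/5.
The value is the kicker's expected payoff against this mix (using aim Left): (4/5)·(-4) + (1/5)·(-8) = -24/5.

v = -24/5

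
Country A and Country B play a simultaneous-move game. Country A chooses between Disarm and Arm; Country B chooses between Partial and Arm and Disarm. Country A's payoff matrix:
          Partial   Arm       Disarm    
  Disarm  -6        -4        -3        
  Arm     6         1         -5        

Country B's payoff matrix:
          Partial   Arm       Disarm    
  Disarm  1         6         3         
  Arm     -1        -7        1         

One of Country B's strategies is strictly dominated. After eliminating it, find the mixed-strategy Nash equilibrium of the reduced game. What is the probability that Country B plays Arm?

Country B's strategy Partial is strictly dominated by Disarm: 3 > 1 and 1 > -1. Eliminate Partial.
In a mixed equilibrium Country A is indifferent between Disarm and Arm; this condition fixes q.
  Country A's payoff to Disarm: q·(-4) + (1−q)·(-3) = -q - 3
  Country A's payoff to Arm: q·1 + (1−q)·(-5) = 6q - 5
  -q - 3 = 6q - 5  ⇒  -7q = -2  ⇒  q = 2/7.

q = 2/7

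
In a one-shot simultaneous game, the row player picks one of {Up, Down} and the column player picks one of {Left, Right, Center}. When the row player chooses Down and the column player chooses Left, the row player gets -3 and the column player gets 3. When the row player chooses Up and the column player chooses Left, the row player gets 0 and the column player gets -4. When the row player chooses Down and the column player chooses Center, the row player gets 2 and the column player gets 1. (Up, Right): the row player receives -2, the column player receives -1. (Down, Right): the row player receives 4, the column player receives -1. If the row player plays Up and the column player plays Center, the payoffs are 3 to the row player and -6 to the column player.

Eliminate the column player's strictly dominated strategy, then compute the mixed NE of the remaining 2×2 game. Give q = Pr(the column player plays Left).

q = 2/3

The column player's strategy Center is strictly dominated by Left: -4 > -6 and 3 > 1. Eliminate Center.
For the row player to be willing to mix, the row player must be indifferent between Up and Down, which pins down the column player's mix.
  the row player's expected payoff from Up: q·0 + (1−q)·(-2) = 2q - 2
  the row player's expected payoff from Down: q·(-3) + (1−q)·4 = -7q + 4
  2q - 2 = -7q + 4  ⇒  9q = 6  ⇒  q = 2/3.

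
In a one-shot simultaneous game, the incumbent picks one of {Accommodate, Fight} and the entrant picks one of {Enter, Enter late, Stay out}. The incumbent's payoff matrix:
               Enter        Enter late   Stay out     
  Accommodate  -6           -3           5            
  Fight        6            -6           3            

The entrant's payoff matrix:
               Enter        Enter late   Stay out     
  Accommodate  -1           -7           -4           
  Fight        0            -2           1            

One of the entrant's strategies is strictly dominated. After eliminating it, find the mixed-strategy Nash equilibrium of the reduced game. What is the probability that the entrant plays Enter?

The entrant's strategy Enter late is strictly dominated by Stay out: -4 > -7 and 1 > -2. Eliminate Enter late.
For the incumbent to be willing to mix, the incumbent must be indifferent between Accommodate and Fight, which pins down the entrant's mix.
  the incumbent's expected payoff from Accommodate: q·(-6) + (1−q)·5 = -11q + 5
  the incumbent's expected payoff from Fight: q·6 + (1−q)·3 = 3q + 3
  -11q + 5 = 3q + 3  ⇒  -14q = -2  ⇒  q = 1/7.

q = 1/7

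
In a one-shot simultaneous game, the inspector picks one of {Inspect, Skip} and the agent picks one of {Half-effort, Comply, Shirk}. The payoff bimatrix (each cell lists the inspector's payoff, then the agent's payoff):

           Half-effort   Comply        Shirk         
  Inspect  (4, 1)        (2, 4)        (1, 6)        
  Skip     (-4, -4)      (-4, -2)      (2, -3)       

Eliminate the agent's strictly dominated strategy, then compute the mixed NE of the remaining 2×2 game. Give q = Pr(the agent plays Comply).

q = 1/7

The agent's strategy Half-effort is strictly dominated by Comply: 4 > 1 and -2 > -4. Eliminate Half-effort.
Set the inspector's expected payoff from Inspect equal to that from Skip:
  the inspector's expected payoff from Inspect: q·2 + (1−q)·1 = q + 1
  the inspector's expected payoff from Skip: q·(-4) + (1−q)·2 = -6q + 2
  q + 1 = -6q + 2  ⇒  7q = 1  ⇒  q = 1/7.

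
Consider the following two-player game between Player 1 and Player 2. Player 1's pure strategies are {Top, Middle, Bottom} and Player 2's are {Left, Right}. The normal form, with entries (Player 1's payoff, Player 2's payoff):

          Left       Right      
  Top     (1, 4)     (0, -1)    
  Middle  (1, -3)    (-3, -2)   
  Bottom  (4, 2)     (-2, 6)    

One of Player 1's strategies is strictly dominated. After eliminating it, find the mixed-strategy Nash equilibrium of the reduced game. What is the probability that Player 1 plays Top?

p = 4/9

Player 1's strategy Middle is strictly dominated by Bottom: 4 > 1 and -2 > -3. Eliminate Middle.
Player 2's indifference between Left and Right determines Player 1's mixing probability p:
  Player 2's expected payoff from Left: p·4 + (1−p)·2 = 2p + 2
  Player 2's expected payoff from Right: p·(-1) + (1−p)·6 = -7p + 6
  2p + 2 = -7p + 6  ⇒  9p = 4  ⇒  p = 4/9.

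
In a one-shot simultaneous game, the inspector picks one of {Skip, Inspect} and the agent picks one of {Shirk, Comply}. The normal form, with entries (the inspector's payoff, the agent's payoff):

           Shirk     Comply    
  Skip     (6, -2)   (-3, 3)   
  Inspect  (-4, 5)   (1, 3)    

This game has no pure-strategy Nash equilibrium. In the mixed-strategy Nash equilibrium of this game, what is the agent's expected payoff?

The inspector's mix must leave the agent indifferent between Shirk and Comply.
  the agent's payoff to Shirk: p·(-2) + (1−p)·5 = -7p + 5
  the agent's payoff to Comply: p·3 + (1−p)·3 = 3
  -7p + 5 = 3  ⇒  -7p = -2  ⇒  p = 2/7.
At equilibrium the agent is indifferent across columns, so the agent's payoff equals the payoff from Shirk: (2/7)·(-2) + (5/7)·5 = 3.

3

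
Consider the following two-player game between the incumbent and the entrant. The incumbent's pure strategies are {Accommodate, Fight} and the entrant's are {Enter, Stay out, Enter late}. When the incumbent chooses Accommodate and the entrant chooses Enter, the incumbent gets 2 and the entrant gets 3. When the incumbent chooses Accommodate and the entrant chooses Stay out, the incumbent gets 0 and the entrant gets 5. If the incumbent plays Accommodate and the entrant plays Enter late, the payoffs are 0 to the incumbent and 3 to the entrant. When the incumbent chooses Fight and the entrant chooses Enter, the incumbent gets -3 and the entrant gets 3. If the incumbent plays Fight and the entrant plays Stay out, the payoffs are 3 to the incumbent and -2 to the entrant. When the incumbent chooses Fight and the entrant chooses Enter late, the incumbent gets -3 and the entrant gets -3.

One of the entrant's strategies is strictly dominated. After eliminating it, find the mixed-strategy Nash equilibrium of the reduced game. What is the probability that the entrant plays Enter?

The entrant's strategy Enter late is strictly dominated by Stay out: 5 > 3 and -2 > -3. Eliminate Enter late.
In a mixed equilibrium the incumbent is indifferent between Accommodate and Fight; this condition fixes q.
  the incumbent's payoff from Accommodate: q·2 + (1−q)·0 = 2q
  the incumbent's payoff from Fight: q·(-3) + (1−q)·3 = -6q + 3
  2q = -6q + 3  ⇒  8q = 3  ⇒  q = 3/8.

q = 3/8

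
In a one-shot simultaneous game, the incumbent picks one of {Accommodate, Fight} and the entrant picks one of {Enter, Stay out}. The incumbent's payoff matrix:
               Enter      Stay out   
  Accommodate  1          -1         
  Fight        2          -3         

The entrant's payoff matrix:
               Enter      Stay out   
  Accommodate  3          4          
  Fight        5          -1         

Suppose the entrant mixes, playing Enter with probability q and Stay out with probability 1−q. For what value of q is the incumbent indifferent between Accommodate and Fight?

q = 2/3

In a mixed equilibrium the incumbent is indifferent between Accommodate and Fight; this condition fixes q.
  the incumbent's payoff to Accommodate: q·1 + (1−q)·(-1) = 2q - 1
  the incumbent's payoff to Fight: q·2 + (1−q)·(-3) = 5q - 3
  2q - 1 = 5q - 3  ⇒  -3q = -2  ⇒  q = 2/3.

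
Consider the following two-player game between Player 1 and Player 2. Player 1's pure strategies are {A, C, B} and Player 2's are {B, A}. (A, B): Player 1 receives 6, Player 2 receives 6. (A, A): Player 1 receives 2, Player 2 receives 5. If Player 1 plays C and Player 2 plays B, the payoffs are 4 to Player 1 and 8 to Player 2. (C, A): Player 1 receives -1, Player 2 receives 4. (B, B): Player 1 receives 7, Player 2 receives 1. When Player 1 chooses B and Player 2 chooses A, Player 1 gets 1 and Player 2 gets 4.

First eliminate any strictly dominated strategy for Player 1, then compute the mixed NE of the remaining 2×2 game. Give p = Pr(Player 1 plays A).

Player 1's strategy C is strictly dominated by B: 7 > 4 and 1 > -1. Eliminate C.
Player 1's mix must leave Player 2 indifferent between B and A.
  Player 2's payoff to B: p·6 + (1−p)·1 = 5p + 1
  Player 2's payoff to A: p·5 + (1−p)·4 = p + 4
  5p + 1 = p + 4  ⇒  4p = 3  ⇒  p = 3/4.

p = 3/4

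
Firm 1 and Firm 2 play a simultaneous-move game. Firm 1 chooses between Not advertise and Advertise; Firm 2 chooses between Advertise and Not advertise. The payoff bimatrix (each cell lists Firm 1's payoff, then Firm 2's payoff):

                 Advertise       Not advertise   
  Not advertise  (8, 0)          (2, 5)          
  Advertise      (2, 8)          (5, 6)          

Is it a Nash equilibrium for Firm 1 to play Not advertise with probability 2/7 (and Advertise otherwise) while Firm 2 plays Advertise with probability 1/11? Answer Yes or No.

No

Given Firm 2's mix q = 1/11, Firm 1's payoff from Not advertise is 28/11 but from Advertise is 52/11. Firm 1 strictly prefers Advertise, so Firm 1 would not mix.
So the proposed profile is not a Nash equilibrium.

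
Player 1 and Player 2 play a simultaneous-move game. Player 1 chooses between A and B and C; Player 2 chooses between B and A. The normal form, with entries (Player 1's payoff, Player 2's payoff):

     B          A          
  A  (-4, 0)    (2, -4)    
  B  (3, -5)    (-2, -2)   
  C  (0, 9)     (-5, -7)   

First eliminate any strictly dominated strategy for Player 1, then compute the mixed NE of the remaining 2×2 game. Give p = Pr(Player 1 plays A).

Player 1's strategy C is strictly dominated by B: 3 > 0 and -2 > -5. Eliminate C.
Player 2's indifference between B and A determines Player 1's mixing probability p:
  Player 2's payoff to B: p·0 + (1−p)·(-5) = 5p - 5
  Player 2's payoff to A: p·(-4) + (1−p)·(-2) = -2p - 2
  5p - 5 = -2p - 2  ⇒  7p = 3  ⇒  p = 3/7.

p = 3/7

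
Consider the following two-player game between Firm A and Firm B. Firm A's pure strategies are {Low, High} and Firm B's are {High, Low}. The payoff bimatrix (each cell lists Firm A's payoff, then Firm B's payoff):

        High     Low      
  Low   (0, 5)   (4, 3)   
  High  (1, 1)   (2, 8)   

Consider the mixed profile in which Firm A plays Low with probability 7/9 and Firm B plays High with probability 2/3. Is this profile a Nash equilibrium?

Yes

Check Firm B's indifference given Firm A's mix p = 7/9:
  payoff from High = 37/9; payoff from Low = 37/9 — equal.
Check Firm A's indifference given Firm B's mix q = 2/3:
  payoff from Low = 4/3; payoff from High = 4/3 — equal.
Both players are indifferent, so neither can profitably deviate.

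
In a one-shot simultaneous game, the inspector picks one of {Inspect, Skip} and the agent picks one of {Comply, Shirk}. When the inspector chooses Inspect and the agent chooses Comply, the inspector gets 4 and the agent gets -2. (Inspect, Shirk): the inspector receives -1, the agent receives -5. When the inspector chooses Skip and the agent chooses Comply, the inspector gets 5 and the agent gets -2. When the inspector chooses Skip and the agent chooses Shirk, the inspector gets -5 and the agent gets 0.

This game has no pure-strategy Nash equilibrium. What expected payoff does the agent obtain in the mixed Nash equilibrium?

In a mixed equilibrium the agent is indifferent between Comply and Shirk; this condition fixes p.
  the agent's payoff from Comply: p·(-2) + (1−p)·(-2) = -2
  the agent's payoff from Shirk: p·(-5) + (1−p)·0 = -5p
  -2 = -5p  ⇒  5p = 2  ⇒  p = 2/5.
At equilibrium the agent is indifferent across columns, so the agent's payoff equals the payoff from Comply: (2/5)·(-2) + (3/5)·(-2) = -2.

-2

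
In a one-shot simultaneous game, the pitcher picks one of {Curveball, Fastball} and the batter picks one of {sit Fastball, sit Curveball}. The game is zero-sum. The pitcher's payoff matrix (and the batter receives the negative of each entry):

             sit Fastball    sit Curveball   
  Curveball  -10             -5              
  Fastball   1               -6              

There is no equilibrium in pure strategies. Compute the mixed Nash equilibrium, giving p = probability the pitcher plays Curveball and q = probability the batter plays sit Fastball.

p = 7/12, q = 1/12

For the batter to be willing to mix, the batter must be indifferent between sit Fastball and sit Curveball, which pins down the pitcher's mix.
  the batter's payoff from sit Fastball: p·10 + (1−p)·(-1) = 11p - 1
  the batter's payoff from sit Curveball: p·5 + (1−p)·6 = -p + 6
  11p - 1 = -p + 6  ⇒  12p = 7  ⇒  p = 7/12.
For the pitcher to be willing to mix, the pitcher must be indifferent between Curveball and Fastball, which pins down the batter's mix.
  the pitcher's payoff to Curveball: q·(-10) + (1−q)·(-5) = -5q - 5
  the pitcher's payoff to Fastball: q·1 + (1−q)·(-6) = 7q - 6
  -5q - 5 = 7q - 6  ⇒  -12q = -1  ⇒  q = 1/12.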